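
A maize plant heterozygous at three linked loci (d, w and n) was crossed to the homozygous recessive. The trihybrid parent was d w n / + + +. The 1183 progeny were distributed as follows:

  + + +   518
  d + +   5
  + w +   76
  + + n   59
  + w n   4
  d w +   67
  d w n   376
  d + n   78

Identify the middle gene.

The two rarest classes, + w n and d + +, are the double crossovers. Comparing them with the parentals, only the d allele has switched, so d is the middle locus and the order is w – d – n.

d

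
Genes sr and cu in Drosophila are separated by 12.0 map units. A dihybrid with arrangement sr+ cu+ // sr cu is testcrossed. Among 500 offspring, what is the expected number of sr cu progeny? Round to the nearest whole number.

220

A map distance of 12.0 map units corresponds to a recombination frequency of 0.120.
The F1 is sr+ cu+ / sr cu, so sr cu is a parental gamete class with expected frequency (1 − r)/2 = 0.880/2 = 0.4400.
Expected number = 0.4400 × 500 = 220.00 ≈ 220.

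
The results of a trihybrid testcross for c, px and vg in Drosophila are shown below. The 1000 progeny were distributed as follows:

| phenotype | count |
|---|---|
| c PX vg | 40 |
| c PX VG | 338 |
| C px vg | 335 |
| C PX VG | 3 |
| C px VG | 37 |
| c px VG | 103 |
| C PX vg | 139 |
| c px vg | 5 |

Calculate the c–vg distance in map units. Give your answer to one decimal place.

8.5 map units

The two most frequent reciprocal classes, c PX VG and C px vg, are the parental types, so the F1 was c PX VG / C px vg.
The two rarest classes, C PX VG and c px vg, are the double crossovers. Comparing them with the parentals, only the c allele has switched, so c is the middle locus and the order is px – c – vg.
Crossovers in the c–vg interval produce the single-crossover classes c PX vg and C px VG (40 + 37 = 77) plus the double crossovers (8).
RF(c–vg) = (77 + 8) / 1000 = 85/1000 = 0.0850 → 8.5 map units.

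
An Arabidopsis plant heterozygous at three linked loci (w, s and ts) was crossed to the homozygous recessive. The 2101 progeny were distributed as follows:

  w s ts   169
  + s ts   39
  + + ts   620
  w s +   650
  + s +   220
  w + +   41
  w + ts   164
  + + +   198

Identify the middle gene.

s

The two most frequent reciprocal classes, w s + and + + ts, are the parental types, so the F1 was w s + / + + ts.
The two rarest classes, w + + and + s ts, are the double crossovers. Comparing them with the parentals, only the s allele has switched, so s is the middle locus and the order is ts – s – w.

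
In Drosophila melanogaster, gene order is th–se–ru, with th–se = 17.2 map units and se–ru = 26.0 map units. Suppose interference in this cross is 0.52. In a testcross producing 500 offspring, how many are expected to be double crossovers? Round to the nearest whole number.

Map distances give recombination frequencies of 0.172 and 0.260 for the two intervals.
With interference 0.52 (so coincidence = 0.48), expected double-crossover frequency = 0.172 × 0.260 × 0.48 = 0.02147.
Expected number = 0.02147 × 500 = 10.73 ≈ 11.

11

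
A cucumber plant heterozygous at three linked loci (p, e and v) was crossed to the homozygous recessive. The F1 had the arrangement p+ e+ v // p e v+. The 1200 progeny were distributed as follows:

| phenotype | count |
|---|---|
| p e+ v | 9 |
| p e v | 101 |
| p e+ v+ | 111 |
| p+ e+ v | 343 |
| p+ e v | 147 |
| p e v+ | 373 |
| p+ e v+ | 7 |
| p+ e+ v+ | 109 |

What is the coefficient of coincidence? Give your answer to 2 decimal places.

The two rarest classes, p e+ v and p+ e v+, are the double crossovers. Comparing them with the parentals, only the p allele has switched, so p is the middle locus and the order is e – p – v.
e–p: (258 + 16)/1200 = 0.2283; p–v: (210 + 16)/1200 = 0.1883.
Expected DCO frequency = 0.2283 × 0.1883 ≈ 0.04299; observed = 16/1200 ≈ 0.01333.
Coefficient of coincidence = 0.01333/0.04299 ≈ 0.31.

0.31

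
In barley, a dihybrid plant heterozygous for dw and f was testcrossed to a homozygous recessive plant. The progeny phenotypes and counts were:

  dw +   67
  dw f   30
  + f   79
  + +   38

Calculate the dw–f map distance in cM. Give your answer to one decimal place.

The two most frequent classes, + f (79) and dw + (67), are the parental types, so the F1 was + f / dw +.
The recombinant classes are + + and dw f: 38 + 30 = 68.
Recombination frequency = 68/214 = 0.3178 ≈ 31.8%, i.e. 31.8 cM.

31.8 cM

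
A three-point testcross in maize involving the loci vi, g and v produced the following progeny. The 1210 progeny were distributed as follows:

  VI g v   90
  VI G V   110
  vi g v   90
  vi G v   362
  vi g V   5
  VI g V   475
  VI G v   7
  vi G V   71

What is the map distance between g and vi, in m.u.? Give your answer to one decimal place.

The two most frequent reciprocal classes, vi G v and VI g V, are the parental types, so the F1 was vi G v / VI g V.
The two rarest classes, VI G v and vi g V, are the double crossovers. Comparing them with the parentals, only the vi allele has switched, so vi is the middle locus and the order is g – vi – v.
Crossovers in the g–vi interval produce the single-crossover classes vi g v and VI G V (90 + 110 = 200) plus the double crossovers (12).
RF(g–vi) = (200 + 12) / 1210 = 212/1210 = 0.1752 → 17.5 m.u.

17.5 m.u.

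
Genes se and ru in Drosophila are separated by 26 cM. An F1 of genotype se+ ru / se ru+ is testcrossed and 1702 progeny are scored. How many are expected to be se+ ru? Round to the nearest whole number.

A map distance of 26 cM corresponds to a recombination frequency of 0.260.
The F1 is se+ ru / se ru+, so se+ ru is a parental gamete class with expected frequency (1 − r)/2 = 0.740/2 = 0.3700.
Expected number = 0.3700 × 1702 = 629.74 ≈ 630.

630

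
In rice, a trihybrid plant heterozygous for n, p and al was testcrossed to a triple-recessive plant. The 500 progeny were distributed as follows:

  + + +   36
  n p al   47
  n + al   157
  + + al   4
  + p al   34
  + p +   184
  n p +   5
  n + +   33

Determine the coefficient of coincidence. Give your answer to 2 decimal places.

0.64

The two most frequent reciprocal classes, + p + and n + al, are the parental types, so the F1 was + p + / n + al.
The two rarest classes, n p + and + + al, are the double crossovers. Comparing them with the parentals, only the n allele has switched, so n is the middle locus and the order is p – n – al.
p–n: (83 + 9)/500 = 0.1840; n–al: (67 + 9)/500 = 0.1520.
Expected DCO frequency = 0.1840 × 0.1520 ≈ 0.02797; observed = 9/500 ≈ 0.01800.
Coefficient of coincidence = 0.01800/0.02797 ≈ 0.64.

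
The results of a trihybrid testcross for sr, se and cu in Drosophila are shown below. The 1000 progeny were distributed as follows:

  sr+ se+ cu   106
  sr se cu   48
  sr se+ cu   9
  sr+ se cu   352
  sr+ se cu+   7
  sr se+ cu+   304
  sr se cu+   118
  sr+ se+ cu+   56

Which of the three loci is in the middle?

The two most frequent reciprocal classes, sr+ se cu and sr se+ cu+, are the parental types, so the F1 was sr+ se cu / sr se+ cu+.
The two rarest classes, sr+ se cu+ and sr se+ cu, are the double crossovers. Comparing them with the parentals, only the cu allele has switched, so cu is the middle locus and the order is sr – cu – se.

cu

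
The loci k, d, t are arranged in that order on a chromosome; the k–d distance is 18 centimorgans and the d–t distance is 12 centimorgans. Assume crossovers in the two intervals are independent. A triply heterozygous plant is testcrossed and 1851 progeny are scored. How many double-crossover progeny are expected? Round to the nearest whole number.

Map distances give recombination frequencies of 0.180 and 0.120 for the two intervals.
With no interference, expected double-crossover frequency = 0.180 × 0.120 = 0.02160.
Expected number = 0.02160 × 1851 = 39.98 ≈ 40.

40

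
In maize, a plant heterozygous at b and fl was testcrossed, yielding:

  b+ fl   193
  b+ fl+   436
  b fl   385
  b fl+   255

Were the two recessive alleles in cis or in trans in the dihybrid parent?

cis

The two most frequent classes are b+ fl+ (436) and b fl (385); these are the parental (non-recombinant) types.
So the F1 carried b+ fl+ on one chromosome and b fl on the other — the recessive alleles are on the same chromosome (cis / coupling).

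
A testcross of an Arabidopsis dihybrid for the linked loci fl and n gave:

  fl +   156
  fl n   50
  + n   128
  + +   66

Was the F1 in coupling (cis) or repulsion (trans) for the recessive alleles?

trans

The two most frequent classes are + n (128) and fl + (156); these are the parental (non-recombinant) types.
So the F1 carried + n on one chromosome and fl + on the other — the recessive alleles are on opposite chromosomes (trans / repulsion).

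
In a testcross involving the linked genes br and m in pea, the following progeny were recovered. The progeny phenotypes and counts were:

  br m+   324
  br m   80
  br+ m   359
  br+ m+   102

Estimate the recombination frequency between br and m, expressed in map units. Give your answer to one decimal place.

21.0 map units

The two most frequent classes, br+ m (359) and br m+ (324), are the parental types, so the F1 was br+ m / br m+.
The recombinant classes are br+ m+ and br m: 102 + 80 = 182.
Recombination frequency = 182/865 = 0.2104 ≈ 21.0%, i.e. 21.0 map units.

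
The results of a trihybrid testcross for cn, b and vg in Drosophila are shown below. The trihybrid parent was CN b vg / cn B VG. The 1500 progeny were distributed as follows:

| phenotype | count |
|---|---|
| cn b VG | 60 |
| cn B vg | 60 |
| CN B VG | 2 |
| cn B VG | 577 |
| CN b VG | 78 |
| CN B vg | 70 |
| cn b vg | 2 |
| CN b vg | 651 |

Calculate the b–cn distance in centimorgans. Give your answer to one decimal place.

8.9 centimorgans

The two rarest classes, cn b vg and CN B VG, are the double crossovers. Comparing them with the parentals, only the cn allele has switched, so cn is the middle locus and the order is b – cn – vg.
Crossovers in the b–cn interval produce the single-crossover classes CN B vg and cn b VG (70 + 60 = 130) plus the double crossovers (4).
RF(b–cn) = (130 + 4) / 1500 = 134/1500 = 0.0893 → 8.9 centimorgans.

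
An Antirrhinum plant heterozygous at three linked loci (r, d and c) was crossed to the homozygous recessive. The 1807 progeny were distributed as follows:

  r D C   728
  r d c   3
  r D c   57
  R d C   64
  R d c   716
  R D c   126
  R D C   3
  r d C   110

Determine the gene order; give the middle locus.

r

The two most frequent reciprocal classes, R d c and r D C, are the parental types, so the F1 was R d c / r D C.
The two rarest classes, r d c and R D C, are the double crossovers. Comparing them with the parentals, only the r allele has switched, so r is the middle locus and the order is d – r – c.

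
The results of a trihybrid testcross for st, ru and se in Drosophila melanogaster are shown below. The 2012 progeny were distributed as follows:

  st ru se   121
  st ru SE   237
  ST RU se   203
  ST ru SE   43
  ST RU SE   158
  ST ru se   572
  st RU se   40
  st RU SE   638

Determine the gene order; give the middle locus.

The two most frequent reciprocal classes, st RU SE and ST ru se, are the parental types, so the F1 was st RU SE / ST ru se.
The two rarest classes, st RU se and ST ru SE, are the double crossovers. Comparing them with the parentals, only the se allele has switched, so se is the middle locus and the order is st – se – ru.

se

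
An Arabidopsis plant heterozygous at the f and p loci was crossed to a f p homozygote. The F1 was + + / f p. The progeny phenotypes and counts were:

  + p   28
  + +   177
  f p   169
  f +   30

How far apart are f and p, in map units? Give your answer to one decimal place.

14.4 map units

The recombinant classes are + p and f +: 28 + 30 = 58.
Recombination frequency = 58/404 = 0.1436 ≈ 14.4%, i.e. 14.4 map units.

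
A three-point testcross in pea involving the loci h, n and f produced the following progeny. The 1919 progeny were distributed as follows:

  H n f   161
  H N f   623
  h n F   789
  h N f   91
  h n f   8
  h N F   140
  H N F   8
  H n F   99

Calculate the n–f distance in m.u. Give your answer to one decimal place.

The two most frequent reciprocal classes, H N f and h n F, are the parental types, so the F1 was H N f / h n F.
The two rarest classes, H N F and h n f, are the double crossovers. Comparing them with the parentals, only the f allele has switched, so f is the middle locus and the order is h – f – n.
Crossovers in the f–n interval produce the single-crossover classes H n f and h N F (161 + 140 = 301) plus the double crossovers (16).
RF(f–n) = (301 + 16) / 1919 = 317/1919 = 0.1652 → 16.5 m.u.

16.5 m.u.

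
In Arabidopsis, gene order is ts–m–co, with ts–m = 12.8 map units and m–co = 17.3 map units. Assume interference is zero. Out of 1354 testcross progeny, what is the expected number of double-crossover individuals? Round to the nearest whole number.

Map distances give recombination frequencies of 0.128 and 0.173 for the two intervals.
With no interference, expected double-crossover frequency = 0.128 × 0.173 = 0.02214.
Expected number = 0.02214 × 1354 = 29.98 ≈ 30.

30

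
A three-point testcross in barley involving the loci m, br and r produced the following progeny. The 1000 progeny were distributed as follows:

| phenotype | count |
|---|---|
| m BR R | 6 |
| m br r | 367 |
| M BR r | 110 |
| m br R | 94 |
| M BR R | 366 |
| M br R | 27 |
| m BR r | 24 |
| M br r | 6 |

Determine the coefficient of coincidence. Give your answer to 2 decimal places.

The two most frequent reciprocal classes, m br r and M BR R, are the parental types, so the F1 was m br r / M BR R.
The two rarest classes, M br r and m BR R, are the double crossovers. Comparing them with the parentals, only the m allele has switched, so m is the middle locus and the order is br – m – r.
br–m: (51 + 12)/1000 = 0.0630; m–r: (204 + 12)/1000 = 0.2160.
Expected DCO frequency = 0.0630 × 0.2160 ≈ 0.01361; observed = 12/1000 ≈ 0.01200.
Coefficient of coincidence = 0.01200/0.01361 ≈ 0.88.

0.88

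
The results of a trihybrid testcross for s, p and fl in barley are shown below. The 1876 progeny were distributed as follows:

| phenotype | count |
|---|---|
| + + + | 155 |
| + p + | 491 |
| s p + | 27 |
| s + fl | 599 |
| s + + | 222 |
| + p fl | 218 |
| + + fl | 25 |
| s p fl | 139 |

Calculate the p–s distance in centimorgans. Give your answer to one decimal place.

18.4 centimorgans

The two most frequent reciprocal classes, s + fl and + p +, are the parental types, so the F1 was s + fl / + p +.
The two rarest classes, + + fl and s p +, are the double crossovers. Comparing them with the parentals, only the s allele has switched, so s is the middle locus and the order is fl – s – p.
Crossovers in the s–p interval produce the single-crossover classes s p fl and + + + (139 + 155 = 294) plus the double crossovers (52).
RF(s–p) = (294 + 52) / 1876 = 346/1876 = 0.1844 → 18.4 centimorgans.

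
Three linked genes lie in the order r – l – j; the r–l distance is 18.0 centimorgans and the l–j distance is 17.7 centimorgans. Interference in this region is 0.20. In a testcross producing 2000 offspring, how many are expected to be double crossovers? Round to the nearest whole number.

51

Map distances give recombination frequencies of 0.180 and 0.177 for the two intervals.
With interference 0.20 (so coincidence = 0.80), expected double-crossover frequency = 0.180 × 0.177 × 0.80 = 0.02549.
Expected number = 0.02549 × 2000 = 50.98 ≈ 51.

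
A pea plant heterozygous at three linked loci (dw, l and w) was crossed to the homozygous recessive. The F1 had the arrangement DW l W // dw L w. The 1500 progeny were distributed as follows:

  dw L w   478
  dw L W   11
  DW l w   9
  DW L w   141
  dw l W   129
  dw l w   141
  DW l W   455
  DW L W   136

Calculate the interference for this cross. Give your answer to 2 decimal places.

0.65

The two rarest classes, DW l w and dw L W, are the double crossovers. Comparing them with the parentals, only the w allele has switched, so w is the middle locus and the order is dw – w – l.
dw–w: (270 + 20)/1500 = 0.1933; w–l: (277 + 20)/1500 = 0.1980.
Expected DCO frequency = 0.1933 × 0.1980 ≈ 0.03827; observed = 20/1500 ≈ 0.01333.
Coefficient of coincidence = 0.01333/0.03827 ≈ 0.35; interference = 1 − 0.35 = 0.65.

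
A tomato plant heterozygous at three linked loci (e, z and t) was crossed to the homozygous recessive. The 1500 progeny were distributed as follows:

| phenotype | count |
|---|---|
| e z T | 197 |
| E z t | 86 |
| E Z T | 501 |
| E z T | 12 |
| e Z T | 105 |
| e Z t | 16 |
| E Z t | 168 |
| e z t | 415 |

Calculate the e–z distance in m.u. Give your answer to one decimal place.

The two most frequent reciprocal classes, e z t and E Z T, are the parental types, so the F1 was e z t / E Z T.
The two rarest classes, e Z t and E z T, are the double crossovers. Comparing them with the parentals, only the z allele has switched, so z is the middle locus and the order is t – z – e.
Crossovers in the z–e interval produce the single-crossover classes E z t and e Z T (86 + 105 = 191) plus the double crossovers (28).
RF(z–e) = (191 + 28) / 1500 = 219/1500 = 0.1460 → 14.6 m.u.

14.6 m.u.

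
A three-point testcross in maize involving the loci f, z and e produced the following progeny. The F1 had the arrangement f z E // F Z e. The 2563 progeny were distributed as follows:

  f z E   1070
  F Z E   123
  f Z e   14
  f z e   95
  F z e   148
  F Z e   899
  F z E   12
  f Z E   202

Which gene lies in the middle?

f

The two rarest classes, F z E and f Z e, are the double crossovers. Comparing them with the parentals, only the f allele has switched, so f is the middle locus and the order is z – f – e.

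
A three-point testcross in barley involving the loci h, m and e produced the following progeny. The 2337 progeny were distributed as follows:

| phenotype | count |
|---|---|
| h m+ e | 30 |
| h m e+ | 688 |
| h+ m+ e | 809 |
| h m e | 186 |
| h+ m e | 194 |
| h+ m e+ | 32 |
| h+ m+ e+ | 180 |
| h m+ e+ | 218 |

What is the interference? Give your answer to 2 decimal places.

0.29

The two most frequent reciprocal classes, h m e+ and h+ m+ e, are the parental types, so the F1 was h m e+ / h+ m+ e.
The two rarest classes, h+ m e+ and h m+ e, are the double crossovers. Comparing them with the parentals, only the h allele has switched, so h is the middle locus and the order is m – h – e.
m–h: (412 + 62)/2337 = 0.2028; h–e: (366 + 62)/2337 = 0.1831.
Expected DCO frequency = 0.2028 × 0.1831 ≈ 0.03713; observed = 62/2337 ≈ 0.02653.
Coefficient of coincidence = 0.02653/0.03713 ≈ 0.71; interference = 1 − 0.71 = 0.29.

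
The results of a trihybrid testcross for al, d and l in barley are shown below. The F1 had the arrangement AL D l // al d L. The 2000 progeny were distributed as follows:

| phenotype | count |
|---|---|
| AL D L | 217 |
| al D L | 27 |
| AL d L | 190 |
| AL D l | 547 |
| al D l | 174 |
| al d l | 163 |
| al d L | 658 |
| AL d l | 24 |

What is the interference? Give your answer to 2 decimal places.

0.43

The two rarest classes, AL d l and al D L, are the double crossovers. Comparing them with the parentals, only the d allele has switched, so d is the middle locus and the order is l – d – al.
l–d: (380 + 51)/2000 = 0.2155; d–al: (364 + 51)/2000 = 0.2075.
Expected DCO frequency = 0.2155 × 0.2075 ≈ 0.04472; observed = 51/2000 ≈ 0.02550.
Coefficient of coincidence = 0.02550/0.04472 ≈ 0.57; interference = 1 − 0.57 = 0.43.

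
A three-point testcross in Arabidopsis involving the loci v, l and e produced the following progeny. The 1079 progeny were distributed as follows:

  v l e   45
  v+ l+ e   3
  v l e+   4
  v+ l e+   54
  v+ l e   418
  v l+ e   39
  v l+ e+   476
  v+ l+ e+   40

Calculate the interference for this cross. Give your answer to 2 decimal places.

0.18

The two most frequent reciprocal classes, v l+ e+ and v+ l e, are the parental types, so the F1 was v l+ e+ / v+ l e.
The two rarest classes, v l e+ and v+ l+ e, are the double crossovers. Comparing them with the parentals, only the l allele has switched, so l is the middle locus and the order is e – l – v.
e–l: (93 + 7)/1079 = 0.0927; l–v: (85 + 7)/1079 = 0.0853.
Expected DCO frequency = 0.0927 × 0.0853 ≈ 0.00791; observed = 7/1079 ≈ 0.00649.
Coefficient of coincidence = 0.00649/0.00791 ≈ 0.82; interference = 1 − 0.82 = 0.18.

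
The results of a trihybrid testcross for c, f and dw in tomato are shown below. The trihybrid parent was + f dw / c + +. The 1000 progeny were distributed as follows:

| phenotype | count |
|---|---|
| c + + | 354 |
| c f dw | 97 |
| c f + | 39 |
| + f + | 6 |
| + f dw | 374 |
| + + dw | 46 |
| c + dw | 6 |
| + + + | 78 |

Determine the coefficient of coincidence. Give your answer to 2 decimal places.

0.66

The two rarest classes, + f + and c + dw, are the double crossovers. Comparing them with the parentals, only the dw allele has switched, so dw is the middle locus and the order is f – dw – c.
f–dw: (85 + 12)/1000 = 0.0970; dw–c: (175 + 12)/1000 = 0.1870.
Expected DCO frequency = 0.0970 × 0.1870 ≈ 0.01814; observed = 12/1000 ≈ 0.01200.
Coefficient of coincidence = 0.01200/0.01814 ≈ 0.66.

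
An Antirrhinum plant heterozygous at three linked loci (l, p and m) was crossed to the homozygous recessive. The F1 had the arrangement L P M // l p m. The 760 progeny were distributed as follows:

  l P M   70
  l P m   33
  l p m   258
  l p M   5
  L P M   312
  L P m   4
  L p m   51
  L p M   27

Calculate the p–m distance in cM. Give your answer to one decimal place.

The two rarest classes, L P m and l p M, are the double crossovers. Comparing them with the parentals, only the m allele has switched, so m is the middle locus and the order is p – m – l.
Crossovers in the p–m interval produce the single-crossover classes L p M and l P m (27 + 33 = 60) plus the double crossovers (9).
RF(p–m) = (60 + 9) / 760 = 69/760 = 0.0908 → 9.1 cM.

9.1 cM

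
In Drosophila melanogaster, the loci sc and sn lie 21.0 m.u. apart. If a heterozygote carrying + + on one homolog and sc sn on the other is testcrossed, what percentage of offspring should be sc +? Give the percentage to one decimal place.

A map distance of 21.0 m.u. corresponds to a recombination frequency of 0.210.
The F1 is + + / sc sn, so sc + is a recombinant gamete class with expected frequency r/2 = 0.210/2 = 0.1050.
That is 0.1050 = 10.5% of the progeny.

10.5%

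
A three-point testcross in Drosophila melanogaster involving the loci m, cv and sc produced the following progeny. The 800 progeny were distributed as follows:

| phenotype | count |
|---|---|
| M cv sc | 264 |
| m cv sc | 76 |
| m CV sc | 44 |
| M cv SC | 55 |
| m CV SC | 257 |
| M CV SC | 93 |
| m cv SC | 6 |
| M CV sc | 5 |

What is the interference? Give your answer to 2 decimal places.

0.56

The two most frequent reciprocal classes, M cv sc and m CV SC, are the parental types, so the F1 was M cv sc / m CV SC.
The two rarest classes, M CV sc and m cv SC, are the double crossovers. Comparing them with the parentals, only the cv allele has switched, so cv is the middle locus and the order is sc – cv – m.
sc–cv: (99 + 11)/800 = 0.1375; cv–m: (169 + 11)/800 = 0.2250.
Expected DCO frequency = 0.1375 × 0.2250 ≈ 0.03094; observed = 11/800 ≈ 0.01375.
Coefficient of coincidence = 0.01375/0.03094 ≈ 0.44; interference = 1 − 0.44 = 0.56.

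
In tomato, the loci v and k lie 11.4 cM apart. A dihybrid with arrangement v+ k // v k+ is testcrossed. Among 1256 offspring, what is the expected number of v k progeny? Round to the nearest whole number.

72

A map distance of 11.4 cM corresponds to a recombination frequency of 0.114.
The F1 is v+ k / v k+, so v k is a recombinant gamete class with expected frequency r/2 = 0.114/2 = 0.0570.
Expected number = 0.0570 × 1256 = 71.59 ≈ 72.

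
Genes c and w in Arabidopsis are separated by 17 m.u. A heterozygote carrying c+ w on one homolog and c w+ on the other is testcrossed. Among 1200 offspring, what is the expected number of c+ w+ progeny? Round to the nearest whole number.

102

A map distance of 17 m.u. corresponds to a recombination frequency of 0.170.
The F1 is c+ w / c w+, so c+ w+ is a recombinant gamete class with expected frequency r/2 = 0.170/2 = 0.0850.
Expected number = 0.0850 × 1200 = 102.00 ≈ 102.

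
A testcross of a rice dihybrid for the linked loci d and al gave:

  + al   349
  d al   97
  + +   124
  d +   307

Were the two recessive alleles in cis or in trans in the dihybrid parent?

The two most frequent classes are + al (349) and d + (307); these are the parental (non-recombinant) types.
So the F1 carried + al on one chromosome and d + on the other — the recessive alleles are on opposite chromosomes (trans / repulsion).

trans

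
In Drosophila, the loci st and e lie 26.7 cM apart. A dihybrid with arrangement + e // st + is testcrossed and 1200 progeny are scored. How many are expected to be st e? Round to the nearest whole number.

A map distance of 26.7 cM corresponds to a recombination frequency of 0.267.
The F1 is + e / st +, so st e is a recombinant gamete class with expected frequency r/2 = 0.267/2 = 0.1335.
Expected number = 0.1335 × 1200 = 160.20 ≈ 160.

160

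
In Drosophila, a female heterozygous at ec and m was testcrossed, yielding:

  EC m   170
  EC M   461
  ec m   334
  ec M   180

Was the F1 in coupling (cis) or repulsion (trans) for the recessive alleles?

The two most frequent classes are EC M (461) and ec m (334); these are the parental (non-recombinant) types.
So the F1 carried EC M on one chromosome and ec m on the other — the recessive alleles are on the same chromosome (cis / coupling).

cis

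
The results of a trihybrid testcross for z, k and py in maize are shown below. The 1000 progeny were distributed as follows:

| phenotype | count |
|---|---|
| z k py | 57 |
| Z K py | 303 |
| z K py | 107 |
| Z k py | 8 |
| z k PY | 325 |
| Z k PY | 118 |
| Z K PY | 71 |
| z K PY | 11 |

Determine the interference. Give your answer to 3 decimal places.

0.470

The two most frequent reciprocal classes, Z K py and z k PY, are the parental types, so the F1 was Z K py / z k PY.
The two rarest classes, Z k py and z K PY, are the double crossovers. Comparing them with the parentals, only the k allele has switched, so k is the middle locus and the order is py – k – z.
py–k: (128 + 19)/1000 = 0.1470; k–z: (225 + 19)/1000 = 0.2440.
Expected DCO frequency = 0.1470 × 0.2440 ≈ 0.03587; observed = 19/1000 ≈ 0.01900.
Coefficient of coincidence = 0.01900/0.03587 ≈ 0.530; interference = 1 − 0.530 = 0.470.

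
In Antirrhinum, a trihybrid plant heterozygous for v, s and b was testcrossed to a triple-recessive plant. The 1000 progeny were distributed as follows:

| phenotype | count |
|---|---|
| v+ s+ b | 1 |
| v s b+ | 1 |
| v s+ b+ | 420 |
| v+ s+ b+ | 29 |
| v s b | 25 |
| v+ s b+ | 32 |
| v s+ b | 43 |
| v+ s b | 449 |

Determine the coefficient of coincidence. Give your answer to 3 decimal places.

0.464

The two most frequent reciprocal classes, v+ s b and v s+ b+, are the parental types, so the F1 was v+ s b / v s+ b+.
The two rarest classes, v+ s+ b and v s b+, are the double crossovers. Comparing them with the parentals, only the s allele has switched, so s is the middle locus and the order is v – s – b.
v–s: (54 + 2)/1000 = 0.0560; s–b: (75 + 2)/1000 = 0.0770.
Expected DCO frequency = 0.0560 × 0.0770 ≈ 0.00431; observed = 2/1000 ≈ 0.00200.
Coefficient of coincidence = 0.00200/0.00431 ≈ 0.464.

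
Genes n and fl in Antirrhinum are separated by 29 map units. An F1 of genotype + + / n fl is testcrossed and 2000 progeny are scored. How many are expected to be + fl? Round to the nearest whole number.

A map distance of 29 map units corresponds to a recombination frequency of 0.290.
The F1 is + + / n fl, so + fl is a recombinant gamete class with expected frequency r/2 = 0.290/2 = 0.1450.
Expected number = 0.1450 × 2000 = 290.00 ≈ 290.

290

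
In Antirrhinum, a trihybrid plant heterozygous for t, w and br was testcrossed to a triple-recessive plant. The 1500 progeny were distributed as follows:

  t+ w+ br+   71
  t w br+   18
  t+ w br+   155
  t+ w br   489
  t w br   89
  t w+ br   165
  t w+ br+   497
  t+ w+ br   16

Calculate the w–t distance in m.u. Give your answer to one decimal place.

The two most frequent reciprocal classes, t+ w br and t w+ br+, are the parental types, so the F1 was t+ w br / t w+ br+.
The two rarest classes, t+ w+ br and t w br+, are the double crossovers. Comparing them with the parentals, only the w allele has switched, so w is the middle locus and the order is t – w – br.
Crossovers in the t–w interval produce the single-crossover classes t w br and t+ w+ br+ (89 + 71 = 160) plus the double crossovers (34).
RF(t–w) = (160 + 34) / 1500 = 194/1500 = 0.1293 → 12.9 m.u.

12.9 m.u.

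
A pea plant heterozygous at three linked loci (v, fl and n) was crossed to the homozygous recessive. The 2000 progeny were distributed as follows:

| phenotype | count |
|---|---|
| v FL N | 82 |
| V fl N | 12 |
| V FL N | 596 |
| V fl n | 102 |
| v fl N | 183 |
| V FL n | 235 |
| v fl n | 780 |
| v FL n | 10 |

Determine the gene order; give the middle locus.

The two most frequent reciprocal classes, V FL N and v fl n, are the parental types, so the F1 was V FL N / v fl n.
The two rarest classes, V fl N and v FL n, are the double crossovers. Comparing them with the parentals, only the fl allele has switched, so fl is the middle locus and the order is v – fl – n.

fl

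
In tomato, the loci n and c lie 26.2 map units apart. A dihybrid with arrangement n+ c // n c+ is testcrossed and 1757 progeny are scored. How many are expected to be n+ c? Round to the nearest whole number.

648

A map distance of 26.2 map units corresponds to a recombination frequency of 0.262.
The F1 is n+ c / n c+, so n+ c is a parental gamete class with expected frequency (1 − r)/2 = 0.738/2 = 0.3690.
Expected number = 0.3690 × 1757 = 648.33 ≈ 648.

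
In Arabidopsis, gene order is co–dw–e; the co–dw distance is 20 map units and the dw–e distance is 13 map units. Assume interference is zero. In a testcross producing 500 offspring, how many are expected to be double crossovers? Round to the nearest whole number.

13

Map distances give recombination frequencies of 0.200 and 0.130 for the two intervals.
With no interference, expected double-crossover frequency = 0.200 × 0.130 = 0.02600.
Expected number = 0.02600 × 500 = 13.00 ≈ 13.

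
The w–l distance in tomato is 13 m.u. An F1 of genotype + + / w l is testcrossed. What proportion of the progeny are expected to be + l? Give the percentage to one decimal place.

A map distance of 13 m.u. corresponds to a recombination frequency of 0.130.
The F1 is + + / w l, so + l is a recombinant gamete class with expected frequency r/2 = 0.130/2 = 0.0650.
That is 0.0650 = 6.5% of the progeny.

6.5%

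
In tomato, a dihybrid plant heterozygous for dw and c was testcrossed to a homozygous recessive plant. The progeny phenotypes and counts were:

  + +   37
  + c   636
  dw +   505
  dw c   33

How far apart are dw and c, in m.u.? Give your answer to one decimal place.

The two most frequent classes, + c (636) and dw + (505), are the parental types, so the F1 was + c / dw +.
The recombinant classes are + + and dw c: 37 + 33 = 70.
Recombination frequency = 70/1211 = 0.0578 ≈ 5.8%, i.e. 5.8 m.u.

5.8 m.u.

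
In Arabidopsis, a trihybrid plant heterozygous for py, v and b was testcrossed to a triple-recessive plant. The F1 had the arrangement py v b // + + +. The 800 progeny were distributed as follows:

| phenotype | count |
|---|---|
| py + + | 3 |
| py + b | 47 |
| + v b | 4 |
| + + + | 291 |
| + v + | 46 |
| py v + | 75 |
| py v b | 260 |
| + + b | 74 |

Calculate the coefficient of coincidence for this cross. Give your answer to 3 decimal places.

The two rarest classes, + v b and py + +, are the double crossovers. Comparing them with the parentals, only the py allele has switched, so py is the middle locus and the order is v – py – b.
v–py: (93 + 7)/800 = 0.1250; py–b: (149 + 7)/800 = 0.1950.
Expected DCO frequency = 0.1250 × 0.1950 ≈ 0.02438; observed = 7/800 ≈ 0.00875.
Coefficient of coincidence = 0.00875/0.02438 ≈ 0.359.

0.359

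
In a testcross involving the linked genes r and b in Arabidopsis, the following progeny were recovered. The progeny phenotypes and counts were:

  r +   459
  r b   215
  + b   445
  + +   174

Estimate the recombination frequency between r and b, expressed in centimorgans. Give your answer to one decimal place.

The two most frequent classes, + b (445) and r + (459), are the parental types, so the F1 was + b / r +.
The recombinant classes are + + and r b: 174 + 215 = 389.
Recombination frequency = 389/1293 = 0.3009 ≈ 30.1%, i.e. 30.1 centimorgans.

30.1 centimorgans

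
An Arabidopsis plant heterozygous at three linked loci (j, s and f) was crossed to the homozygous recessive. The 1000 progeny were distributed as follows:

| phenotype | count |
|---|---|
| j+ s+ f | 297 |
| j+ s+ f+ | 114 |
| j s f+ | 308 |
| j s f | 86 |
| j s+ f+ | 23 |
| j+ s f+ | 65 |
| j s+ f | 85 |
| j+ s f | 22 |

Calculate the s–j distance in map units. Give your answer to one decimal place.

The two most frequent reciprocal classes, j+ s+ f and j s f+, are the parental types, so the F1 was j+ s+ f / j s f+.
The two rarest classes, j+ s f and j s+ f+, are the double crossovers. Comparing them with the parentals, only the s allele has switched, so s is the middle locus and the order is f – s – j.
Crossovers in the s–j interval produce the single-crossover classes j s+ f and j+ s f+ (85 + 65 = 150) plus the double crossovers (45).
RF(s–j) = (150 + 45) / 1000 = 195/1000 = 0.1950 → 19.5 map units.

19.5 map units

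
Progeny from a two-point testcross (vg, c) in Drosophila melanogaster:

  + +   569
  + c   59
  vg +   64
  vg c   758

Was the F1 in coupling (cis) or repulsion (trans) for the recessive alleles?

The two most frequent classes are + + (569) and vg c (758); these are the parental (non-recombinant) types.
So the F1 carried + + on one chromosome and vg c on the other — the recessive alleles are on the same chromosome (cis / coupling).

cis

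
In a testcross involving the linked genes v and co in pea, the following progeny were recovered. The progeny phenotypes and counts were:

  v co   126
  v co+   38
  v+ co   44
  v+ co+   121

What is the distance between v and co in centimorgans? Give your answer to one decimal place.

24.9 centimorgans

The two most frequent classes, v+ co+ (121) and v co (126), are the parental types, so the F1 was v+ co+ / v co.
The recombinant classes are v+ co and v co+: 44 + 38 = 82.
Recombination frequency = 82/329 = 0.2492 ≈ 24.9%, i.e. 24.9 centimorgans.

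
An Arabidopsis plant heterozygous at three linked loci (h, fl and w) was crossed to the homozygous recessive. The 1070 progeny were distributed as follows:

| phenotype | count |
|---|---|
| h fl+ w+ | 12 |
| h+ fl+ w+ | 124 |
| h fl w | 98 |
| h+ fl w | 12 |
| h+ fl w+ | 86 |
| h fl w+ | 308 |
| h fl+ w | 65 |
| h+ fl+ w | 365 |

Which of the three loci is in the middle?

fl

The two most frequent reciprocal classes, h+ fl+ w and h fl w+, are the parental types, so the F1 was h+ fl+ w / h fl w+.
The two rarest classes, h+ fl w and h fl+ w+, are the double crossovers. Comparing them with the parentals, only the fl allele has switched, so fl is the middle locus and the order is h – fl – w.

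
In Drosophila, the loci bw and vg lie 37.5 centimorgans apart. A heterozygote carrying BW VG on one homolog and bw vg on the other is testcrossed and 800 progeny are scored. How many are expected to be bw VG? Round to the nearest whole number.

150

A map distance of 37.5 centimorgans corresponds to a recombination frequency of 0.375.
The F1 is BW VG / bw vg, so bw VG is a recombinant gamete class with expected frequency r/2 = 0.375/2 = 0.1875.
Expected number = 0.1875 × 800 = 150.00 ≈ 150.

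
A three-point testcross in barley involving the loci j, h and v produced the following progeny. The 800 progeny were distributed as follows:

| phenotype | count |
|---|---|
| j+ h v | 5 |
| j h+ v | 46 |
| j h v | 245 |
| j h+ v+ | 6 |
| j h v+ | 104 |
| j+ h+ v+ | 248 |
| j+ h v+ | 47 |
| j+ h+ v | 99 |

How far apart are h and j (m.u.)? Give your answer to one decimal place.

The two most frequent reciprocal classes, j h v and j+ h+ v+, are the parental types, so the F1 was j h v / j+ h+ v+.
The two rarest classes, j+ h v and j h+ v+, are the double crossovers. Comparing them with the parentals, only the j allele has switched, so j is the middle locus and the order is v – j – h.
Crossovers in the j–h interval produce the single-crossover classes j h+ v and j+ h v+ (46 + 47 = 93) plus the double crossovers (11).
RF(j–h) = (93 + 11) / 800 = 104/800 = 0.1300 → 13.0 m.u.

13.0 m.u.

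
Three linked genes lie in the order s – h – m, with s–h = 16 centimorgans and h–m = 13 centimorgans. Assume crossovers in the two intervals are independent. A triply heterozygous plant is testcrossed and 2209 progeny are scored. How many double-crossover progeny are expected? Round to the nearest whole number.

Map distances give recombination frequencies of 0.160 and 0.130 for the two intervals.
With no interference, expected double-crossover frequency = 0.160 × 0.130 = 0.02080.
Expected number = 0.02080 × 2209 = 45.95 ≈ 46.

46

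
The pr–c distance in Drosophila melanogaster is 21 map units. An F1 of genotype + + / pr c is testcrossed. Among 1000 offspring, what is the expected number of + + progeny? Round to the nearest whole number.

395

A map distance of 21 map units corresponds to a recombination frequency of 0.210.
The F1 is + + / pr c, so + + is a parental gamete class with expected frequency (1 − r)/2 = 0.790/2 = 0.3950.
Expected number = 0.3950 × 1000 = 395.00 ≈ 395.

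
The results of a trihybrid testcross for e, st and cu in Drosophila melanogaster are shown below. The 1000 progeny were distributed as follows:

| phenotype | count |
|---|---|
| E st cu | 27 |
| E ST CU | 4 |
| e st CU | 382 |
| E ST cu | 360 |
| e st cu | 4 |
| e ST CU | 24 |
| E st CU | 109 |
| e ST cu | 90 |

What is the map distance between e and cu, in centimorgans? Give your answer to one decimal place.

The two most frequent reciprocal classes, e st CU and E ST cu, are the parental types, so the F1 was e st CU / E ST cu.
The two rarest classes, e st cu and E ST CU, are the double crossovers. Comparing them with the parentals, only the cu allele has switched, so cu is the middle locus and the order is st – cu – e.
Crossovers in the cu–e interval produce the single-crossover classes E st CU and e ST cu (109 + 90 = 199) plus the double crossovers (8).
RF(cu–e) = (199 + 8) / 1000 = 207/1000 = 0.2070 → 20.7 centimorgans.

20.7 centimorgans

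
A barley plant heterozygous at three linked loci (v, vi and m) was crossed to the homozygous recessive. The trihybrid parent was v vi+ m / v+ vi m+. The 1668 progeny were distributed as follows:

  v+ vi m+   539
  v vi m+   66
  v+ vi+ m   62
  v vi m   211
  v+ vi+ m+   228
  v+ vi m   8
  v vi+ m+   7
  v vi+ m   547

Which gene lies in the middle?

The two rarest classes, v vi+ m+ and v+ vi m, are the double crossovers. Comparing them with the parentals, only the m allele has switched, so m is the middle locus and the order is v – m – vi.

m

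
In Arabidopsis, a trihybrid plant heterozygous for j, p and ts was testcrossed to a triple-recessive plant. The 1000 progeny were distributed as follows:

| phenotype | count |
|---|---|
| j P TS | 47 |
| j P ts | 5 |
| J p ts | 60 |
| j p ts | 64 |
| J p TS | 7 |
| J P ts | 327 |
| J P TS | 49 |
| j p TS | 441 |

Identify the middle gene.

The two most frequent reciprocal classes, j p TS and J P ts, are the parental types, so the F1 was j p TS / J P ts.
The two rarest classes, J p TS and j P ts, are the double crossovers. Comparing them with the parentals, only the j allele has switched, so j is the middle locus and the order is ts – j – p.

j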